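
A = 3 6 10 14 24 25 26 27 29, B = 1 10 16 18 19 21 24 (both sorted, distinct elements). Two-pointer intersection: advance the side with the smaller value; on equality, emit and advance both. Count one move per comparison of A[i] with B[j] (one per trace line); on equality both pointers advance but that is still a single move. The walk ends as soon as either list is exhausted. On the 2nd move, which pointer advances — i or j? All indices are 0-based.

i

i=0 j=0: 3>1, j++
i=0 j=1: 3<10, i++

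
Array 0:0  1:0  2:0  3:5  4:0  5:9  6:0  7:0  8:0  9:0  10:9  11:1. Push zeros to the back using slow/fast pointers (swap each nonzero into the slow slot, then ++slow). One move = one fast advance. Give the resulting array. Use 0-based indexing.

(s=0,f=0) a[fast]=0 → fast++
(s=0,f=1) a[fast]=0 → fast++
(s=0,f=2) a[fast]=0 → fast++
(s=0,f=3) a[fast]=5≠0 swap→a[0]=5 → slow++,fast++
(s=1,f=4) a[fast]=0 → fast++
(s=1,f=5) a[fast]=9≠0 swap→a[1]=9 → slow++,fast++
(s=2,f=6) a[fast]=0 → fast++
(s=2,f=7) a[fast]=0 → fast++
(s=2,f=8) a[fast]=0 → fast++
(s=2,f=9) a[fast]=0 → fast++
(s=2,f=10) a[fast]=9≠0 swap→a[2]=9 → slow++,fast++
(s=3,f=11) a[fast]=1≠0 swap→a[3]=1 → slow++,fast++

[5, 9, 9, 1, 0, 0, 0, 0, 0, 0, 0, 0]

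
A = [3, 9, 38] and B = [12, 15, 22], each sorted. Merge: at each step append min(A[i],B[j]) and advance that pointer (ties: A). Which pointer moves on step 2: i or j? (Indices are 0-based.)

i

[i=0,j=0] A[i]=3<=B[j]=12 take 3 → i++
[i=1,j=0] A[i]=9<=B[j]=12 take 9 → i++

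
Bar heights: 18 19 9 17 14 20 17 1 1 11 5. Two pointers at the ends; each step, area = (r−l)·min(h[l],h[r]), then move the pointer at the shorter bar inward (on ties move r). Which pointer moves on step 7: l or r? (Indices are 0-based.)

l=0 r=10: min(18,5)*10=50 best=50 *, r--
l=0 r=9: min(18,11)*9=99 best=99 *, r--
l=0 r=8: min(18,1)*8=8 best=99, r--
l=0 r=7: min(18,1)*7=7 best=99, r--
l=0 r=6: min(18,17)*6=102 best=102 *, r--
l=0 r=5: min(18,20)*5=90 best=102, l++
l=1 r=5: min(19,20)*4=76 best=102, l++

l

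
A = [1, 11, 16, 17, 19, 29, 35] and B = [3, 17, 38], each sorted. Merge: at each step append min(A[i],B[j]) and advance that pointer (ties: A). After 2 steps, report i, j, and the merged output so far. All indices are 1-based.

i=2, j=2, merged so far=[1, 3]

[i=1,j=1] A[i]=1<=B[j]=3 take 1 → i++
[i=2,j=1] A[i]=11>B[j]=3 take 3 → j++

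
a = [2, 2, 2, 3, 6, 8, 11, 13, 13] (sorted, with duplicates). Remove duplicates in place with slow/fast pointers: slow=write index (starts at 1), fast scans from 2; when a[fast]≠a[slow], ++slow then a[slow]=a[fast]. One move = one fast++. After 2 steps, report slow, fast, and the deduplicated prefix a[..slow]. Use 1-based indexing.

slow=1 fast=2: a[fast]=2=a[slow] dup, fast++
slow=1 fast=3: a[fast]=2=a[slow] dup, fast++

slow=1, fast=4, prefix=[2]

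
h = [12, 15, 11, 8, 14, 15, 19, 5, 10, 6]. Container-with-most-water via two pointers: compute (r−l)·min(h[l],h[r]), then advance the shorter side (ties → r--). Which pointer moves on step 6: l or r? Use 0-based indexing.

l

l=0 r=9: min(12,6)*9=54 best=54 *, r--
l=0 r=8: min(12,10)*8=80 best=80 *, r--
l=0 r=7: min(12,5)*7=35 best=80, r--
l=0 r=6: min(12,19)*6=72 best=80, l++
l=1 r=6: min(15,19)*5=75 best=80, l++
l=2 r=6: min(11,19)*4=44 best=80, l++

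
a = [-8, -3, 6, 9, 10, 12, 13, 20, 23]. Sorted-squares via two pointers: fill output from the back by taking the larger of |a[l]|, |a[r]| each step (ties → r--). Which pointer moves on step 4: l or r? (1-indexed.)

r

l=1 r=9: |-8|<=|23| out[9]=529, r--
l=1 r=8: |-8|<=|20| out[8]=400, r--
l=1 r=7: |-8|<=|13| out[7]=169, r--
l=1 r=6: |-8|<=|12| out[6]=144, r--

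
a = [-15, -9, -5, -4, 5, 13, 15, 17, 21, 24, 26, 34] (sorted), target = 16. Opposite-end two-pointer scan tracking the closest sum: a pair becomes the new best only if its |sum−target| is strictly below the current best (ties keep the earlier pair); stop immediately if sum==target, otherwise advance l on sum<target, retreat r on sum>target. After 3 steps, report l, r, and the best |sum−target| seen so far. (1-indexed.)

[1,12] -15+34=19 d=3 * → r--
[1,11] -15+26=11 d=5 → l++
[2,11] -9+26=17 d=1 * → r--

l=2, r=10, best |Δ|=1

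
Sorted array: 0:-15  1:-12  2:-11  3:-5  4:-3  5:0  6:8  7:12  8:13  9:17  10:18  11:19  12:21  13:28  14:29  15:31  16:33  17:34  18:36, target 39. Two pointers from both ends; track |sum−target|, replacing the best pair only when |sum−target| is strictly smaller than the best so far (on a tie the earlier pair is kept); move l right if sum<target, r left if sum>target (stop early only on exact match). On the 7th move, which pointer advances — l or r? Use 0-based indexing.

r

[0,18] -15+36=21 d=18 * → l++
[1,18] -12+36=24 d=15 * → l++
[2,18] -11+36=25 d=14 * → l++
[3,18] -5+36=31 d=8 * → l++
[4,18] -3+36=33 d=6 * → l++
[5,18] 0+36=36 d=3 * → l++
[6,18] 8+36=44 d=5 → r--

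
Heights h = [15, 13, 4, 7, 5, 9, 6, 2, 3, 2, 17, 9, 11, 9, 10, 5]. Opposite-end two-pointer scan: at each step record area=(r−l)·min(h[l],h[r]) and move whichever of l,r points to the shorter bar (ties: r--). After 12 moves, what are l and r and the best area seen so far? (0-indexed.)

l=0 r=15: min(15,5)*15=75 best=75 *, r--
l=0 r=14: min(15,10)*14=140 best=140 *, r--
l=0 r=13: min(15,9)*13=117 best=140, r--
l=0 r=12: min(15,11)*12=132 best=140, r--
l=0 r=11: min(15,9)*11=99 best=140, r--
l=0 r=10: min(15,17)*10=150 best=150 *, l++
l=1 r=10: min(13,17)*9=117 best=150, l++
l=2 r=10: min(4,17)*8=32 best=150, l++
l=3 r=10: min(7,17)*7=49 best=150, l++
l=4 r=10: min(5,17)*6=30 best=150, l++
l=5 r=10: min(9,17)*5=45 best=150, l++
l=6 r=10: min(6,17)*4=24 best=150, l++

l=7, r=10, best area=150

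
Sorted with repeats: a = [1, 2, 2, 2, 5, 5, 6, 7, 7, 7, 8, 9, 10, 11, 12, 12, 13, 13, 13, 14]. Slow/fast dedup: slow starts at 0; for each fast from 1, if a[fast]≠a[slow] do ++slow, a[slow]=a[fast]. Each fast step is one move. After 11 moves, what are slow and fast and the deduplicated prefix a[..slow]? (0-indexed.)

slow=6, fast=12, prefix=[1, 2, 5, 6, 7, 8, 9]

(s=0,f=1) a[fast]=2≠a[slow]=1 write a[1]=2 → slow++,fast++
(s=1,f=2) a[fast]=2=a[slow] dup → fast++
(s=1,f=3) a[fast]=2=a[slow] dup → fast++
(s=1,f=4) a[fast]=5≠a[slow]=2 write a[2]=5 → slow++,fast++
(s=2,f=5) a[fast]=5=a[slow] dup → fast++
(s=2,f=6) a[fast]=6≠a[slow]=5 write a[3]=6 → slow++,fast++
(s=3,f=7) a[fast]=7≠a[slow]=6 write a[4]=7 → slow++,fast++
(s=4,f=8) a[fast]=7=a[slow] dup → fast++
(s=4,f=9) a[fast]=7=a[slow] dup → fast++
(s=4,f=10) a[fast]=8≠a[slow]=7 write a[5]=8 → slow++,fast++
(s=5,f=11) a[fast]=9≠a[slow]=8 write a[6]=9 → slow++,fast++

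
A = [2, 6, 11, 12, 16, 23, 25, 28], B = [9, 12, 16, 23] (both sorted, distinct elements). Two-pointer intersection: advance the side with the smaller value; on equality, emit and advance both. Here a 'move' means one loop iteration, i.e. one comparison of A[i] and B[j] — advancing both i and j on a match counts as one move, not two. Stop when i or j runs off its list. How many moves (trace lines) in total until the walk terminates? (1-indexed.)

7 moves

[i=1,j=1] 2<9 → i++
[i=2,j=1] 6<9 → i++
[i=3,j=1] 11>9 → j++
[i=3,j=2] 11<12 → i++
[i=4,j=2] 12==12 emit → i++,j++
[i=5,j=3] 16==16 emit → i++,j++
[i=6,j=4] 23==23 emit → i++,j++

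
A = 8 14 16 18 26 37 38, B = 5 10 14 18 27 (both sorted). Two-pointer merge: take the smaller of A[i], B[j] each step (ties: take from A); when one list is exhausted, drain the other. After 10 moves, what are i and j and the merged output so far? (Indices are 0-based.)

i=5, j=5, merged so far=[5, 8, 10, 14, 14, 16, 18, 18, 26, 27]

[i=0,j=0] A[i]=8>B[j]=5 take 5 → j++
[i=0,j=1] A[i]=8<=B[j]=10 take 8 → i++
[i=1,j=1] A[i]=14>B[j]=10 take 10 → j++
[i=1,j=2] A[i]=14<=B[j]=14 take 14 → i++
[i=2,j=2] A[i]=16>B[j]=14 take 14 → j++
[i=2,j=3] A[i]=16<=B[j]=18 take 16 → i++
[i=3,j=3] A[i]=18<=B[j]=18 take 18 → i++
[i=4,j=3] A[i]=26>B[j]=18 take 18 → j++
[i=4,j=4] A[i]=26<=B[j]=27 take 26 → i++
[i=5,j=4] A[i]=37>B[j]=27 take 27 → j++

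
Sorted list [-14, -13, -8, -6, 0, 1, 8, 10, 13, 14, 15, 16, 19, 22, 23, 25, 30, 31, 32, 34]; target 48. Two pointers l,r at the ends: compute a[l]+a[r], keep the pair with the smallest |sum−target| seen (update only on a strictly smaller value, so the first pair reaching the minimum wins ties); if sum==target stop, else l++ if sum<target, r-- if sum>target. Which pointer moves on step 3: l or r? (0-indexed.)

l

l=0 r=19: -14+34=20 d=28 *, l++
l=1 r=19: -13+34=21 d=27 *, l++
l=2 r=19: -8+34=26 d=22 *, l++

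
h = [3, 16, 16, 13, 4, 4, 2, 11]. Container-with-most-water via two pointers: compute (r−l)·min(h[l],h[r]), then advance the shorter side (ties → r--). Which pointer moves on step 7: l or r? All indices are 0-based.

r

l=0 r=7: min(3,11)*7=21 best=21 *, l++
l=1 r=7: min(16,11)*6=66 best=66 *, r--
l=1 r=6: min(16,2)*5=10 best=66, r--
l=1 r=5: min(16,4)*4=16 best=66, r--
l=1 r=4: min(16,4)*3=12 best=66, r--
l=1 r=3: min(16,13)*2=26 best=66, r--
l=1 r=2: min(16,16)*1=16 best=66, r--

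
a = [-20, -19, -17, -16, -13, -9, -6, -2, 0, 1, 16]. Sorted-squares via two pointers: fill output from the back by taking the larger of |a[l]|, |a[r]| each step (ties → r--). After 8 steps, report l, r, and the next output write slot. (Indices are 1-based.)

[1,11] |-20|>|16| out[11]=400 → l++
[2,11] |-19|>|16| out[10]=361 → l++
[3,11] |-17|>|16| out[9]=289 → l++
[4,11] |-16|<=|16| out[8]=256 → r--
[4,10] |-16|>|1| out[7]=256 → l++
[5,10] |-13|>|1| out[6]=169 → l++
[6,10] |-9|>|1| out[5]=81 → l++
[7,10] |-6|>|1| out[4]=36 → l++

l=8, r=10, next write slot=3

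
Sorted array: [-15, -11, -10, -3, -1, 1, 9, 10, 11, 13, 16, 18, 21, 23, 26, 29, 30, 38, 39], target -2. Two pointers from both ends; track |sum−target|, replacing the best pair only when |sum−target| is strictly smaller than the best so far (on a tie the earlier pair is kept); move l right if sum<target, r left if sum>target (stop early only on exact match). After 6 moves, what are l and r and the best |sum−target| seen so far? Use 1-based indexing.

l=1, r=13, best |Δ|=10

l=1 r=19: -15+39=24 d=26 *, r--
l=1 r=18: -15+38=23 d=25 *, r--
l=1 r=17: -15+30=15 d=17 *, r--
l=1 r=16: -15+29=14 d=16 *, r--
l=1 r=15: -15+26=11 d=13 *, r--
l=1 r=14: -15+23=8 d=10 *, r--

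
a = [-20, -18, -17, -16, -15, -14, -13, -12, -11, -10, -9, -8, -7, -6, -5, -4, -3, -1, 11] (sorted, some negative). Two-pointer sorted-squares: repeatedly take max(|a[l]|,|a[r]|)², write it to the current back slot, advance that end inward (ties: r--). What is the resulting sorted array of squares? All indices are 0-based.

[1, 9, 16, 25, 36, 49, 64, 81, 100, 121, 121, 144, 169, 196, 225, 256, 289, 324, 400]

l=0 r=18: |-20|>|11| out[18]=400, l++
l=1 r=18: |-18|>|11| out[17]=324, l++
l=2 r=18: |-17|>|11| out[16]=289, l++
l=3 r=18: |-16|>|11| out[15]=256, l++
l=4 r=18: |-15|>|11| out[14]=225, l++
l=5 r=18: |-14|>|11| out[13]=196, l++
l=6 r=18: |-13|>|11| out[12]=169, l++
l=7 r=18: |-12|>|11| out[11]=144, l++
l=8 r=18: |-11|<=|11| out[10]=121, r--
l=8 r=17: |-11|>|-1| out[9]=121, l++
l=9 r=17: |-10|>|-1| out[8]=100, l++
l=10 r=17: |-9|>|-1| out[7]=81, l++
l=11 r=17: |-8|>|-1| out[6]=64, l++
l=12 r=17: |-7|>|-1| out[5]=49, l++
l=13 r=17: |-6|>|-1| out[4]=36, l++
l=14 r=17: |-5|>|-1| out[3]=25, l++
l=15 r=17: |-4|>|-1| out[2]=16, l++
l=16 r=17: |-3|>|-1| out[1]=9, l++
l=17 r=17: |-1|<=|-1| out[0]=1, r--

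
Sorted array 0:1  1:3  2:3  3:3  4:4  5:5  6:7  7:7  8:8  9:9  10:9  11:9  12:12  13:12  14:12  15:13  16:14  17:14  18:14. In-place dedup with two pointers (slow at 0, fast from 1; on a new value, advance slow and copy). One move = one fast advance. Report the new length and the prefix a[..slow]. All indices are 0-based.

(s=0,f=1) a[fast]=3≠a[slow]=1 write a[1]=3 → slow++,fast++
(s=1,f=2) a[fast]=3=a[slow] dup → fast++
(s=1,f=3) a[fast]=3=a[slow] dup → fast++
(s=1,f=4) a[fast]=4≠a[slow]=3 write a[2]=4 → slow++,fast++
(s=2,f=5) a[fast]=5≠a[slow]=4 write a[3]=5 → slow++,fast++
(s=3,f=6) a[fast]=7≠a[slow]=5 write a[4]=7 → slow++,fast++
(s=4,f=7) a[fast]=7=a[slow] dup → fast++
(s=4,f=8) a[fast]=8≠a[slow]=7 write a[5]=8 → slow++,fast++
(s=5,f=9) a[fast]=9≠a[slow]=8 write a[6]=9 → slow++,fast++
(s=6,f=10) a[fast]=9=a[slow] dup → fast++
(s=6,f=11) a[fast]=9=a[slow] dup → fast++
(s=6,f=12) a[fast]=12≠a[slow]=9 write a[7]=12 → slow++,fast++
(s=7,f=13) a[fast]=12=a[slow] dup → fast++
(s=7,f=14) a[fast]=12=a[slow] dup → fast++
(s=7,f=15) a[fast]=13≠a[slow]=12 write a[8]=13 → slow++,fast++
(s=8,f=16) a[fast]=14≠a[slow]=13 write a[9]=14 → slow++,fast++
(s=9,f=17) a[fast]=14=a[slow] dup → fast++
(s=9,f=18) a[fast]=14=a[slow] dup → fast++

length 10; prefix = [1, 3, 4, 5, 7, 8, 9, 12, 13, 14]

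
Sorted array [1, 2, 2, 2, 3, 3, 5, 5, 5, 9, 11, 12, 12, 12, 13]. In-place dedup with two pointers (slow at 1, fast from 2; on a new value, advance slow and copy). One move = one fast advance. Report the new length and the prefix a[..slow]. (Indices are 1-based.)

length 8; prefix = [1, 2, 3, 5, 9, 11, 12, 13]

slow=1 fast=2: a[fast]=2≠a[slow]=1 write a[2]=2, slow++,fast++
slow=2 fast=3: a[fast]=2=a[slow] dup, fast++
slow=2 fast=4: a[fast]=2=a[slow] dup, fast++
slow=2 fast=5: a[fast]=3≠a[slow]=2 write a[3]=3, slow++,fast++
slow=3 fast=6: a[fast]=3=a[slow] dup, fast++
slow=3 fast=7: a[fast]=5≠a[slow]=3 write a[4]=5, slow++,fast++
slow=4 fast=8: a[fast]=5=a[slow] dup, fast++
slow=4 fast=9: a[fast]=5=a[slow] dup, fast++
slow=4 fast=10: a[fast]=9≠a[slow]=5 write a[5]=9, slow++,fast++
slow=5 fast=11: a[fast]=11≠a[slow]=9 write a[6]=11, slow++,fast++
slow=6 fast=12: a[fast]=12≠a[slow]=11 write a[7]=12, slow++,fast++
slow=7 fast=13: a[fast]=12=a[slow] dup, fast++
slow=7 fast=14: a[fast]=12=a[slow] dup, fast++
slow=7 fast=15: a[fast]=13≠a[slow]=12 write a[8]=13, slow++,fast++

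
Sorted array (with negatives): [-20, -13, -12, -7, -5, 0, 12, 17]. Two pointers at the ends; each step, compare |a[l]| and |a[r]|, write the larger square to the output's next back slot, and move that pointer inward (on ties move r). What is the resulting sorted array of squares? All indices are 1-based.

[0, 25, 49, 144, 144, 169, 289, 400]

[1,8] |-20|>|17| out[8]=400 → l++
[2,8] |-13|<=|17| out[7]=289 → r--
[2,7] |-13|>|12| out[6]=169 → l++
[3,7] |-12|<=|12| out[5]=144 → r--
[3,6] |-12|>|0| out[4]=144 → l++
[4,6] |-7|>|0| out[3]=49 → l++
[5,6] |-5|>|0| out[2]=25 → l++
[6,6] |0|<=|0| out[1]=0 → r--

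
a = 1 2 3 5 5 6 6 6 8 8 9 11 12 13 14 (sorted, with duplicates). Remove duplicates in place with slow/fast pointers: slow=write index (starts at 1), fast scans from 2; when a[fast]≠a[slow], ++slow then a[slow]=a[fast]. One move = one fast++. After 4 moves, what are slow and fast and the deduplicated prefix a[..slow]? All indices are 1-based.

slow=4, fast=6, prefix=[1, 2, 3, 5]

slow=1 fast=2: a[fast]=2≠a[slow]=1 write a[2]=2, slow++,fast++
slow=2 fast=3: a[fast]=3≠a[slow]=2 write a[3]=3, slow++,fast++
slow=3 fast=4: a[fast]=5≠a[slow]=3 write a[4]=5, slow++,fast++
slow=4 fast=5: a[fast]=5=a[slow] dup, fast++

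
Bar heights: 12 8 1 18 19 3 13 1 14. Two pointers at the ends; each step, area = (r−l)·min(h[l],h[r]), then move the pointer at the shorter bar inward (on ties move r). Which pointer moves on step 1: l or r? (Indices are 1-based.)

l=1 r=9: min(12,14)*8=96 best=96 *, l++

l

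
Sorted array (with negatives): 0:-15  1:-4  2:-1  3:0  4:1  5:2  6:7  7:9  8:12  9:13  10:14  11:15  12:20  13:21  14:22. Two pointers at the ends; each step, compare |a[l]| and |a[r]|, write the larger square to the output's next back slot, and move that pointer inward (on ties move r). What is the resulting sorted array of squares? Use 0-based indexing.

[0,14] |-15|<=|22| out[14]=484 → r--
[0,13] |-15|<=|21| out[13]=441 → r--
[0,12] |-15|<=|20| out[12]=400 → r--
[0,11] |-15|<=|15| out[11]=225 → r--
[0,10] |-15|>|14| out[10]=225 → l++
[1,10] |-4|<=|14| out[9]=196 → r--
[1,9] |-4|<=|13| out[8]=169 → r--
[1,8] |-4|<=|12| out[7]=144 → r--
[1,7] |-4|<=|9| out[6]=81 → r--
[1,6] |-4|<=|7| out[5]=49 → r--
[1,5] |-4|>|2| out[4]=16 → l++
[2,5] |-1|<=|2| out[3]=4 → r--
[2,4] |-1|<=|1| out[2]=1 → r--
[2,3] |-1|>|0| out[1]=1 → l++
[3,3] |0|<=|0| out[0]=0 → r--

[0, 1, 1, 4, 16, 49, 81, 144, 169, 196, 225, 225, 400, 441, 484]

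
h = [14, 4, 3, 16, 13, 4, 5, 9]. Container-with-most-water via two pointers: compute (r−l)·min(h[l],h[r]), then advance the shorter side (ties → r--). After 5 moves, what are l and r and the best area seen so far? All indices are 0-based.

[0,7] min(14,9)*7=63 best=63 * → r--
[0,6] min(14,5)*6=30 best=63 → r--
[0,5] min(14,4)*5=20 best=63 → r--
[0,4] min(14,13)*4=52 best=63 → r--
[0,3] min(14,16)*3=42 best=63 → l++

l=1, r=3, best area=63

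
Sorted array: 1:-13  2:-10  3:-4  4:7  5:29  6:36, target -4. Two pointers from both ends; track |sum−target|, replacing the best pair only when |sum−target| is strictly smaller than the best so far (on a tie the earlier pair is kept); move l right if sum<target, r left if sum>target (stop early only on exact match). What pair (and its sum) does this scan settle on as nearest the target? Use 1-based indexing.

pair (-10, 7) with sum -3 (|Δ|=1)

[1,6] -13+36=23 d=27 * → r--
[1,5] -13+29=16 d=20 * → r--
[1,4] -13+7=-6 d=2 * → l++
[2,4] -10+7=-3 d=1 * → r--
[2,3] -10+-4=-14 d=10 → l++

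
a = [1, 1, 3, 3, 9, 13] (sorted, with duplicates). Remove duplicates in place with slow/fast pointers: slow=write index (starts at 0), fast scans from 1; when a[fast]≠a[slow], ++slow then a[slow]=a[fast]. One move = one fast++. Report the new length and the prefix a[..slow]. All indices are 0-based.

(s=0,f=1) a[fast]=1=a[slow] dup → fast++
(s=0,f=2) a[fast]=3≠a[slow]=1 write a[1]=3 → slow++,fast++
(s=1,f=3) a[fast]=3=a[slow] dup → fast++
(s=1,f=4) a[fast]=9≠a[slow]=3 write a[2]=9 → slow++,fast++
(s=2,f=5) a[fast]=13≠a[slow]=9 write a[3]=13 → slow++,fast++

length 4; prefix = [1, 3, 9, 13]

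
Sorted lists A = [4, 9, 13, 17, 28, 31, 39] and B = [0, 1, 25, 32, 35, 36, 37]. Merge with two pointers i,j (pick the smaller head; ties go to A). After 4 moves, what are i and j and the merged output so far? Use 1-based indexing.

i=3, j=3, merged so far=[0, 1, 4, 9]

[i=1,j=1] A[i]=4>B[j]=0 take 0 → j++
[i=1,j=2] A[i]=4>B[j]=1 take 1 → j++
[i=1,j=3] A[i]=4<=B[j]=25 take 4 → i++
[i=2,j=3] A[i]=9<=B[j]=25 take 9 → i++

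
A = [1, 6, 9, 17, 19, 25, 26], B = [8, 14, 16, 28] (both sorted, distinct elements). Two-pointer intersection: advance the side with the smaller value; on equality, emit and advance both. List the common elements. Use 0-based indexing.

intersection = []

[i=0,j=0] 1<8 → i++
[i=1,j=0] 6<8 → i++
[i=2,j=0] 9>8 → j++
[i=2,j=1] 9<14 → i++
[i=3,j=1] 17>14 → j++
[i=3,j=2] 17>16 → j++
[i=3,j=3] 17<28 → i++
[i=4,j=3] 19<28 → i++
[i=5,j=3] 25<28 → i++
[i=6,j=3] 26<28 → i++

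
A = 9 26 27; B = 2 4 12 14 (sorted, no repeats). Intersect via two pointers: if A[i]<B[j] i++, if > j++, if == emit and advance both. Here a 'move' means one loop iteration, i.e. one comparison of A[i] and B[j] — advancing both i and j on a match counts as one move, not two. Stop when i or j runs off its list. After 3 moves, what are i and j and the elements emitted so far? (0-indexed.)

i=1, j=2, emitted=[]

i=0 j=0: 9>2, j++
i=0 j=1: 9>4, j++
i=0 j=2: 9<12, i++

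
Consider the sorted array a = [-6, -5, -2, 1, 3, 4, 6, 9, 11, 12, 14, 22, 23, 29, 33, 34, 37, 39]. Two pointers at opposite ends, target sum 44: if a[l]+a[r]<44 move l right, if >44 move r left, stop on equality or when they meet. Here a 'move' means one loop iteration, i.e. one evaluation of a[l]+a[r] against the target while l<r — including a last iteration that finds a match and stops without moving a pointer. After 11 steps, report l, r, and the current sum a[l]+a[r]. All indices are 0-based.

[0,17] -6+39=33 <44 → l++
[1,17] -5+39=34 <44 → l++
[2,17] -2+39=37 <44 → l++
[3,17] 1+39=40 <44 → l++
[4,17] 3+39=42 <44 → l++
[5,17] 4+39=43 <44 → l++
[6,17] 6+39=45 >44 → r--
[6,16] 6+37=43 <44 → l++
[7,16] 9+37=46 >44 → r--
[7,15] 9+34=43 <44 → l++
[8,15] 11+34=45 >44 → r--

l=8, r=14, sum=44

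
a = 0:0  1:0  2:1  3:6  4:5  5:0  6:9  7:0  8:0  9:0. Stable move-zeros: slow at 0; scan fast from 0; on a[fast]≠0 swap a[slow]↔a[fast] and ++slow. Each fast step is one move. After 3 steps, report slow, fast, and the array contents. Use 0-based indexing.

slow=1, fast=3, a=[1, 0, 0, 6, 5, 0, 9, 0, 0, 0]

slow=0 fast=0: a[fast]=0, fast++
slow=0 fast=1: a[fast]=0, fast++
slow=0 fast=2: a[fast]=1≠0 swap→a[0]=1, slow++,fast++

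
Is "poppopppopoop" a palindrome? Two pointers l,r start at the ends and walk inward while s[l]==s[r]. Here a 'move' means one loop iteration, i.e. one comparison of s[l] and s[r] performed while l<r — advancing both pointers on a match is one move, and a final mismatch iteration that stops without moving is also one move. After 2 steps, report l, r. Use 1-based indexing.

l=1 r=13: 'p'=='p', l++,r--
l=2 r=12: 'o'=='o', l++,r--

l=3, r=11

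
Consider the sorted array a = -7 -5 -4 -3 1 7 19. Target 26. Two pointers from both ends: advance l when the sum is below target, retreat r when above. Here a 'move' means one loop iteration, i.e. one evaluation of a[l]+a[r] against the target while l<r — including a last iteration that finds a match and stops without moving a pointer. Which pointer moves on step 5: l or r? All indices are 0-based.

[0,6] -7+19=12 <26 → l++
[1,6] -5+19=14 <26 → l++
[2,6] -4+19=15 <26 → l++
[3,6] -3+19=16 <26 → l++
[4,6] 1+19=20 <26 → l++

l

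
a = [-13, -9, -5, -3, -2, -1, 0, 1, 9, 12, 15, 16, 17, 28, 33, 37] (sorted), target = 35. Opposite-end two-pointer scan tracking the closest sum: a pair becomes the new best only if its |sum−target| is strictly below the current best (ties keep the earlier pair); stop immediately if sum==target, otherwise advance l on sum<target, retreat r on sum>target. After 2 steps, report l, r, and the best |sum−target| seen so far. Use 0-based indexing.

l=2, r=15, best |Δ|=7

[0,15] -13+37=24 d=11 * → l++
[1,15] -9+37=28 d=7 * → l++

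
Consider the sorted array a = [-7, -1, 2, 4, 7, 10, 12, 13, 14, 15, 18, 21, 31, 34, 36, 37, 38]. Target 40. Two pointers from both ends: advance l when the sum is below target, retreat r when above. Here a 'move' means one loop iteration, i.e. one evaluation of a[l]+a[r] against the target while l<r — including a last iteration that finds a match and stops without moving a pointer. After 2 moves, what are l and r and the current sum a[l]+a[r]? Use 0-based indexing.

l=2, r=16, sum=40

[0,16] -7+38=31 <40 → l++
[1,16] -1+38=37 <40 → l++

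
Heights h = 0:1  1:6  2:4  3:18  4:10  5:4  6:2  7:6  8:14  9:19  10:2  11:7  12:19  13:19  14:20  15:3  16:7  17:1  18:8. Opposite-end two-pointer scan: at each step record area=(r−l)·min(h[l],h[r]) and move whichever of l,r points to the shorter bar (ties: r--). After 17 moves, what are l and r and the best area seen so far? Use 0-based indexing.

l=0 r=18: min(1,8)*18=18 best=18 *, l++
l=1 r=18: min(6,8)*17=102 best=102 *, l++
l=2 r=18: min(4,8)*16=64 best=102, l++
l=3 r=18: min(18,8)*15=120 best=120 *, r--
l=3 r=17: min(18,1)*14=14 best=120, r--
l=3 r=16: min(18,7)*13=91 best=120, r--
l=3 r=15: min(18,3)*12=36 best=120, r--
l=3 r=14: min(18,20)*11=198 best=198 *, l++
l=4 r=14: min(10,20)*10=100 best=198, l++
l=5 r=14: min(4,20)*9=36 best=198, l++
l=6 r=14: min(2,20)*8=16 best=198, l++
l=7 r=14: min(6,20)*7=42 best=198, l++
l=8 r=14: min(14,20)*6=84 best=198, l++
l=9 r=14: min(19,20)*5=95 best=198, l++
l=10 r=14: min(2,20)*4=8 best=198, l++
l=11 r=14: min(7,20)*3=21 best=198, l++
l=12 r=14: min(19,20)*2=38 best=198, l++

l=13, r=14, best area=198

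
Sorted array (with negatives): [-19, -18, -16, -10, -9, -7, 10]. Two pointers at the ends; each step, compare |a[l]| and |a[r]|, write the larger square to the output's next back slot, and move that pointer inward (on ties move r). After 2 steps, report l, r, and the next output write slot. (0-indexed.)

l=2, r=6, next write slot=4

l=0 r=6: |-19|>|10| out[6]=361, l++
l=1 r=6: |-18|>|10| out[5]=324, l++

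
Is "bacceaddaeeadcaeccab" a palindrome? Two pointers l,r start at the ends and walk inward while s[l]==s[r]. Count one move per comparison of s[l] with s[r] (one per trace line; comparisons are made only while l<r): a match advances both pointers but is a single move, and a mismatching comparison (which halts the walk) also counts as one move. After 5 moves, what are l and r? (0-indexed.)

l=5, r=14

l=0 r=19: 'b'=='b', l++,r--
l=1 r=18: 'a'=='a', l++,r--
l=2 r=17: 'c'=='c', l++,r--
l=3 r=16: 'c'=='c', l++,r--
l=4 r=15: 'e'=='e', l++,r--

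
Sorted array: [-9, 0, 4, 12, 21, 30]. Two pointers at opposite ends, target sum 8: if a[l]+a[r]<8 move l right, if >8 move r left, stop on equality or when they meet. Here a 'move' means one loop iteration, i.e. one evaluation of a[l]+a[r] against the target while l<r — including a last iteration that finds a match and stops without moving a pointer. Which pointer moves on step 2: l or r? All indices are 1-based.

[1,6] -9+30=21 >8 → r--
[1,5] -9+21=12 >8 → r--

r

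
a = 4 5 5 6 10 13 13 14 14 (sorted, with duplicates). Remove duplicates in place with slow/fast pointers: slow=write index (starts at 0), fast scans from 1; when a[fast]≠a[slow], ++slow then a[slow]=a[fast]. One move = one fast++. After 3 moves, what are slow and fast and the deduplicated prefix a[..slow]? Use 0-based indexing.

slow=2, fast=4, prefix=[4, 5, 6]

(s=0,f=1) a[fast]=5≠a[slow]=4 write a[1]=5 → slow++,fast++
(s=1,f=2) a[fast]=5=a[slow] dup → fast++
(s=1,f=3) a[fast]=6≠a[slow]=5 write a[2]=6 → slow++,fast++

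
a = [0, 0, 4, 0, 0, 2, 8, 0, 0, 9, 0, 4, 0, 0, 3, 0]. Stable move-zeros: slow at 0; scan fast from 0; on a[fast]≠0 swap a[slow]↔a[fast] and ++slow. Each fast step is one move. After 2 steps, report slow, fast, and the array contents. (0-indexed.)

slow=0 fast=0: a[fast]=0, fast++
slow=0 fast=1: a[fast]=0, fast++

slow=0, fast=2, a=[0, 0, 4, 0, 0, 2, 8, 0, 0, 9, 0, 4, 0, 0, 3, 0]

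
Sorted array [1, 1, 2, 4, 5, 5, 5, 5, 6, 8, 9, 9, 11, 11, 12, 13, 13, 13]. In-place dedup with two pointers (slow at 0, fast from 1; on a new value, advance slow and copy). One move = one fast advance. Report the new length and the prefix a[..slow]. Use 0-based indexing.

slow=0 fast=1: a[fast]=1=a[slow] dup, fast++
slow=0 fast=2: a[fast]=2≠a[slow]=1 write a[1]=2, slow++,fast++
slow=1 fast=3: a[fast]=4≠a[slow]=2 write a[2]=4, slow++,fast++
slow=2 fast=4: a[fast]=5≠a[slow]=4 write a[3]=5, slow++,fast++
slow=3 fast=5: a[fast]=5=a[slow] dup, fast++
slow=3 fast=6: a[fast]=5=a[slow] dup, fast++
slow=3 fast=7: a[fast]=5=a[slow] dup, fast++
slow=3 fast=8: a[fast]=6≠a[slow]=5 write a[4]=6, slow++,fast++
slow=4 fast=9: a[fast]=8≠a[slow]=6 write a[5]=8, slow++,fast++
slow=5 fast=10: a[fast]=9≠a[slow]=8 write a[6]=9, slow++,fast++
slow=6 fast=11: a[fast]=9=a[slow] dup, fast++
slow=6 fast=12: a[fast]=11≠a[slow]=9 write a[7]=11, slow++,fast++
slow=7 fast=13: a[fast]=11=a[slow] dup, fast++
slow=7 fast=14: a[fast]=12≠a[slow]=11 write a[8]=12, slow++,fast++
slow=8 fast=15: a[fast]=13≠a[slow]=12 write a[9]=13, slow++,fast++
slow=9 fast=16: a[fast]=13=a[slow] dup, fast++
slow=9 fast=17: a[fast]=13=a[slow] dup, fast++

length 10; prefix = [1, 2, 4, 5, 6, 8, 9, 11, 12, 13]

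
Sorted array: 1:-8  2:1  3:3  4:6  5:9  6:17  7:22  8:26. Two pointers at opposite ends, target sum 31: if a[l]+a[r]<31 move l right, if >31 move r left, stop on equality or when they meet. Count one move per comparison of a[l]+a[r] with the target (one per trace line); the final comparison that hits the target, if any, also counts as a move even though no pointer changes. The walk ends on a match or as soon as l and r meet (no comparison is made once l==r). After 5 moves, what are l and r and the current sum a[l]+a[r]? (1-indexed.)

l=1 r=8: -8+26=18 <31, l++
l=2 r=8: 1+26=27 <31, l++
l=3 r=8: 3+26=29 <31, l++
l=4 r=8: 6+26=32 >31, r--
l=4 r=7: 6+22=28 <31, l++

l=5, r=7, sum=31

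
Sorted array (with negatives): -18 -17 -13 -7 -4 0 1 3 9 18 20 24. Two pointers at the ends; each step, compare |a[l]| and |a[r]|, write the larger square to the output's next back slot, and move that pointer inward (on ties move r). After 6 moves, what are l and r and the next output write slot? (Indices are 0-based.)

l=3, r=8, next write slot=5

l=0 r=11: |-18|<=|24| out[11]=576, r--
l=0 r=10: |-18|<=|20| out[10]=400, r--
l=0 r=9: |-18|<=|18| out[9]=324, r--
l=0 r=8: |-18|>|9| out[8]=324, l++
l=1 r=8: |-17|>|9| out[7]=289, l++
l=2 r=8: |-13|>|9| out[6]=169, l++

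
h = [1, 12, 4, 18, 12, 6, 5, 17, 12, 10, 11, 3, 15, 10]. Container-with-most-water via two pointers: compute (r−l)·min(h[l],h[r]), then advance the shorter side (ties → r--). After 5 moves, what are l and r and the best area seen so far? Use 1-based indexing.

l=4, r=12, best area=135

l=1 r=14: min(1,10)*13=13 best=13 *, l++
l=2 r=14: min(12,10)*12=120 best=120 *, r--
l=2 r=13: min(12,15)*11=132 best=132 *, l++
l=3 r=13: min(4,15)*10=40 best=132, l++
l=4 r=13: min(18,15)*9=135 best=135 *, r--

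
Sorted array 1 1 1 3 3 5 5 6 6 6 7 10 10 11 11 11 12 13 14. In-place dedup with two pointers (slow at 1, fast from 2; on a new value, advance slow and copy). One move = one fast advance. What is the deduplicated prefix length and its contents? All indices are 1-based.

slow=1 fast=2: a[fast]=1=a[slow] dup, fast++
slow=1 fast=3: a[fast]=1=a[slow] dup, fast++
slow=1 fast=4: a[fast]=3≠a[slow]=1 write a[2]=3, slow++,fast++
slow=2 fast=5: a[fast]=3=a[slow] dup, fast++
slow=2 fast=6: a[fast]=5≠a[slow]=3 write a[3]=5, slow++,fast++
slow=3 fast=7: a[fast]=5=a[slow] dup, fast++
slow=3 fast=8: a[fast]=6≠a[slow]=5 write a[4]=6, slow++,fast++
slow=4 fast=9: a[fast]=6=a[slow] dup, fast++
slow=4 fast=10: a[fast]=6=a[slow] dup, fast++
slow=4 fast=11: a[fast]=7≠a[slow]=6 write a[5]=7, slow++,fast++
slow=5 fast=12: a[fast]=10≠a[slow]=7 write a[6]=10, slow++,fast++
slow=6 fast=13: a[fast]=10=a[slow] dup, fast++
slow=6 fast=14: a[fast]=11≠a[slow]=10 write a[7]=11, slow++,fast++
slow=7 fast=15: a[fast]=11=a[slow] dup, fast++
slow=7 fast=16: a[fast]=11=a[slow] dup, fast++
slow=7 fast=17: a[fast]=12≠a[slow]=11 write a[8]=12, slow++,fast++
slow=8 fast=18: a[fast]=13≠a[slow]=12 write a[9]=13, slow++,fast++
slow=9 fast=19: a[fast]=14≠a[slow]=13 write a[10]=14, slow++,fast++

length 10; prefix = [1, 3, 5, 6, 7, 10, 11, 12, 13, 14]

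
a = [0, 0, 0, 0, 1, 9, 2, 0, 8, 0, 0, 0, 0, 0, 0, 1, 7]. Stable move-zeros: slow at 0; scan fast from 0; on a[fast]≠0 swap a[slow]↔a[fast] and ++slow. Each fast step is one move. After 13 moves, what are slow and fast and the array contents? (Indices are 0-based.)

slow=0 fast=0: a[fast]=0, fast++
slow=0 fast=1: a[fast]=0, fast++
slow=0 fast=2: a[fast]=0, fast++
slow=0 fast=3: a[fast]=0, fast++
slow=0 fast=4: a[fast]=1≠0 swap→a[0]=1, slow++,fast++
slow=1 fast=5: a[fast]=9≠0 swap→a[1]=9, slow++,fast++
slow=2 fast=6: a[fast]=2≠0 swap→a[2]=2, slow++,fast++
slow=3 fast=7: a[fast]=0, fast++
slow=3 fast=8: a[fast]=8≠0 swap→a[3]=8, slow++,fast++
slow=4 fast=9: a[fast]=0, fast++
slow=4 fast=10: a[fast]=0, fast++
slow=4 fast=11: a[fast]=0, fast++
slow=4 fast=12: a[fast]=0, fast++

slow=4, fast=13, a=[1, 9, 2, 8, 0, 0, 0, 0, 0, 0, 0, 0, 0, 0, 0, 1, 7]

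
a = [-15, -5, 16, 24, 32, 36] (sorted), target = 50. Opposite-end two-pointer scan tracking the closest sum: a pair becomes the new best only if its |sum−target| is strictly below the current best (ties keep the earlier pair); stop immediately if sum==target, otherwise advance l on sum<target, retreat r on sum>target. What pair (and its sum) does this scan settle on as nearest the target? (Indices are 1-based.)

[1,6] -15+36=21 d=29 * → l++
[2,6] -5+36=31 d=19 * → l++
[3,6] 16+36=52 d=2 * → r--
[3,5] 16+32=48 d=2 → l++
[4,5] 24+32=56 d=6 → r--

pair (16, 36) with sum 52 (|Δ|=2)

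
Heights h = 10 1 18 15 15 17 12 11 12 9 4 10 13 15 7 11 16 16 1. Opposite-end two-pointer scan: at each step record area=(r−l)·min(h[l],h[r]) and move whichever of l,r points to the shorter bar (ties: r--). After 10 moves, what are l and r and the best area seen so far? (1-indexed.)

l=3, r=11, best area=240

[1,19] min(10,1)*18=18 best=18 * → r--
[1,18] min(10,16)*17=170 best=170 * → l++
[2,18] min(1,16)*16=16 best=170 → l++
[3,18] min(18,16)*15=240 best=240 * → r--
[3,17] min(18,16)*14=224 best=240 → r--
[3,16] min(18,11)*13=143 best=240 → r--
[3,15] min(18,7)*12=84 best=240 → r--
[3,14] min(18,15)*11=165 best=240 → r--
[3,13] min(18,13)*10=130 best=240 → r--
[3,12] min(18,10)*9=90 best=240 → r--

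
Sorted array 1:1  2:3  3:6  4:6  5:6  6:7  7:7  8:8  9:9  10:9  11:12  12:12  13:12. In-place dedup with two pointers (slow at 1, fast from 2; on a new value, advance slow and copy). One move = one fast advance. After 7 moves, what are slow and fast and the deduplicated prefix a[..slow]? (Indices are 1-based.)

slow=5, fast=9, prefix=[1, 3, 6, 7, 8]

(s=1,f=2) a[fast]=3≠a[slow]=1 write a[2]=3 → slow++,fast++
(s=2,f=3) a[fast]=6≠a[slow]=3 write a[3]=6 → slow++,fast++
(s=3,f=4) a[fast]=6=a[slow] dup → fast++
(s=3,f=5) a[fast]=6=a[slow] dup → fast++
(s=3,f=6) a[fast]=7≠a[slow]=6 write a[4]=7 → slow++,fast++
(s=4,f=7) a[fast]=7=a[slow] dup → fast++
(s=4,f=8) a[fast]=8≠a[slow]=7 write a[5]=8 → slow++,fast++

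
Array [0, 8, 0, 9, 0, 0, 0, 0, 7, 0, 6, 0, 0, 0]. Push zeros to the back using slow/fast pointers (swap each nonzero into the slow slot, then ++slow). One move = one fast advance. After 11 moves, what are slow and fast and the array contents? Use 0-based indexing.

slow=4, fast=11, a=[8, 9, 7, 6, 0, 0, 0, 0, 0, 0, 0, 0, 0, 0]

(s=0,f=0) a[fast]=0 → fast++
(s=0,f=1) a[fast]=8≠0 swap→a[0]=8 → slow++,fast++
(s=1,f=2) a[fast]=0 → fast++
(s=1,f=3) a[fast]=9≠0 swap→a[1]=9 → slow++,fast++
(s=2,f=4) a[fast]=0 → fast++
(s=2,f=5) a[fast]=0 → fast++
(s=2,f=6) a[fast]=0 → fast++
(s=2,f=7) a[fast]=0 → fast++
(s=2,f=8) a[fast]=7≠0 swap→a[2]=7 → slow++,fast++
(s=3,f=9) a[fast]=0 → fast++
(s=3,f=10) a[fast]=6≠0 swap→a[3]=6 → slow++,fast++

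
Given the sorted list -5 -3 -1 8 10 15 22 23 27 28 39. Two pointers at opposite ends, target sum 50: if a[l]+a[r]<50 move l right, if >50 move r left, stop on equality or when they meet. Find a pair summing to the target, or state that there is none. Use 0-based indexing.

(22, 28)

[0,10] -5+39=34 <50 → l++
[1,10] -3+39=36 <50 → l++
[2,10] -1+39=38 <50 → l++
[3,10] 8+39=47 <50 → l++
[4,10] 10+39=49 <50 → l++
[5,10] 15+39=54 >50 → r--
[5,9] 15+28=43 <50 → l++
[6,9] 22+28=50 → found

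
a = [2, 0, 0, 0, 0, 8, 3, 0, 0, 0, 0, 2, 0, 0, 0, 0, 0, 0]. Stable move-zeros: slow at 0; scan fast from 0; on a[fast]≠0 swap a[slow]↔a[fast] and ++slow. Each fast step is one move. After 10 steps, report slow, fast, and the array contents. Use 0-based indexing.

(s=0,f=0) a[fast]=2≠0 swap→a[0]=2 → slow++,fast++
(s=1,f=1) a[fast]=0 → fast++
(s=1,f=2) a[fast]=0 → fast++
(s=1,f=3) a[fast]=0 → fast++
(s=1,f=4) a[fast]=0 → fast++
(s=1,f=5) a[fast]=8≠0 swap→a[1]=8 → slow++,fast++
(s=2,f=6) a[fast]=3≠0 swap→a[2]=3 → slow++,fast++
(s=3,f=7) a[fast]=0 → fast++
(s=3,f=8) a[fast]=0 → fast++
(s=3,f=9) a[fast]=0 → fast++

slow=3, fast=10, a=[2, 8, 3, 0, 0, 0, 0, 0, 0, 0, 0, 2, 0, 0, 0, 0, 0, 0]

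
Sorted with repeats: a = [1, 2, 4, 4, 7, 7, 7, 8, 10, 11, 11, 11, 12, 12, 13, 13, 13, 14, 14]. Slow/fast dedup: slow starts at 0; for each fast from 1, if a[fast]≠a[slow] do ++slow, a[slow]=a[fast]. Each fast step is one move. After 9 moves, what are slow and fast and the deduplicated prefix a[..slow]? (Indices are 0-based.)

(s=0,f=1) a[fast]=2≠a[slow]=1 write a[1]=2 → slow++,fast++
(s=1,f=2) a[fast]=4≠a[slow]=2 write a[2]=4 → slow++,fast++
(s=2,f=3) a[fast]=4=a[slow] dup → fast++
(s=2,f=4) a[fast]=7≠a[slow]=4 write a[3]=7 → slow++,fast++
(s=3,f=5) a[fast]=7=a[slow] dup → fast++
(s=3,f=6) a[fast]=7=a[slow] dup → fast++
(s=3,f=7) a[fast]=8≠a[slow]=7 write a[4]=8 → slow++,fast++
(s=4,f=8) a[fast]=10≠a[slow]=8 write a[5]=10 → slow++,fast++
(s=5,f=9) a[fast]=11≠a[slow]=10 write a[6]=11 → slow++,fast++

slow=6, fast=10, prefix=[1, 2, 4, 7, 8, 10, 11]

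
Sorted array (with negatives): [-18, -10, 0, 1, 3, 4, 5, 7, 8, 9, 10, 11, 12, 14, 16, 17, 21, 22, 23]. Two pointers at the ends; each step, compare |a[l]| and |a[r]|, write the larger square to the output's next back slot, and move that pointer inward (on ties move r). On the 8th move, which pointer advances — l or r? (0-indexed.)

[0,18] |-18|<=|23| out[18]=529 → r--
[0,17] |-18|<=|22| out[17]=484 → r--
[0,16] |-18|<=|21| out[16]=441 → r--
[0,15] |-18|>|17| out[15]=324 → l++
[1,15] |-10|<=|17| out[14]=289 → r--
[1,14] |-10|<=|16| out[13]=256 → r--
[1,13] |-10|<=|14| out[12]=196 → r--
[1,12] |-10|<=|12| out[11]=144 → r--

r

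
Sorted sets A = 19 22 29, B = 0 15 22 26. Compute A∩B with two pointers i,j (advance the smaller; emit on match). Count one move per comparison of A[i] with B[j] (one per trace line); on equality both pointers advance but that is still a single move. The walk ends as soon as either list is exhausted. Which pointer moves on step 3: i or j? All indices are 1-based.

i=1 j=1: 19>0, j++
i=1 j=2: 19>15, j++
i=1 j=3: 19<22, i++

i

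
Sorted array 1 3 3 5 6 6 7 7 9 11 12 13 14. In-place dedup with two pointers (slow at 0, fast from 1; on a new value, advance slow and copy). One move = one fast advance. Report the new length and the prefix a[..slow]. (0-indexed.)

(s=0,f=1) a[fast]=3≠a[slow]=1 write a[1]=3 → slow++,fast++
(s=1,f=2) a[fast]=3=a[slow] dup → fast++
(s=1,f=3) a[fast]=5≠a[slow]=3 write a[2]=5 → slow++,fast++
(s=2,f=4) a[fast]=6≠a[slow]=5 write a[3]=6 → slow++,fast++
(s=3,f=5) a[fast]=6=a[slow] dup → fast++
(s=3,f=6) a[fast]=7≠a[slow]=6 write a[4]=7 → slow++,fast++
(s=4,f=7) a[fast]=7=a[slow] dup → fast++
(s=4,f=8) a[fast]=9≠a[slow]=7 write a[5]=9 → slow++,fast++
(s=5,f=9) a[fast]=11≠a[slow]=9 write a[6]=11 → slow++,fast++
(s=6,f=10) a[fast]=12≠a[slow]=11 write a[7]=12 → slow++,fast++
(s=7,f=11) a[fast]=13≠a[slow]=12 write a[8]=13 → slow++,fast++
(s=8,f=12) a[fast]=14≠a[slow]=13 write a[9]=14 → slow++,fast++

length 10; prefix = [1, 3, 5, 6, 7, 9, 11, 12, 13, 14]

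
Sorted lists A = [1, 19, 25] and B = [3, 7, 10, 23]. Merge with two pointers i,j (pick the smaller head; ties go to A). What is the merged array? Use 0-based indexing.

[1, 3, 7, 10, 19, 23, 25]

i=0 j=0: A[i]=1<=B[j]=3 take 1, i++
i=1 j=0: A[i]=19>B[j]=3 take 3, j++
i=1 j=1: A[i]=19>B[j]=7 take 7, j++
i=1 j=2: A[i]=19>B[j]=10 take 10, j++
i=1 j=3: A[i]=19<=B[j]=23 take 19, i++
i=2 j=3: A[i]=25>B[j]=23 take 23, j++
i=2 j=4: B done, take A[i]=25, i++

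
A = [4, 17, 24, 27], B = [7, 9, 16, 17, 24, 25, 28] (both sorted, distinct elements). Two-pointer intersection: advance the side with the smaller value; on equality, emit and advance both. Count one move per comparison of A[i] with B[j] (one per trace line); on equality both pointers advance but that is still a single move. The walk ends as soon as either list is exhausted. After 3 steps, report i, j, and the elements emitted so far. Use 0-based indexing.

i=1, j=2, emitted=[]

i=0 j=0: 4<7, i++
i=1 j=0: 17>7, j++
i=1 j=1: 17>9, j++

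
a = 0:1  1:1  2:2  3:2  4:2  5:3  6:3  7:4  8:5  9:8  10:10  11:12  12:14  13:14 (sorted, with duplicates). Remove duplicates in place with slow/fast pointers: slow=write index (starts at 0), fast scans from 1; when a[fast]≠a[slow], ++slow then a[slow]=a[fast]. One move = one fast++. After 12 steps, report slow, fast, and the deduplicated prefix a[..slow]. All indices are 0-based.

(s=0,f=1) a[fast]=1=a[slow] dup → fast++
(s=0,f=2) a[fast]=2≠a[slow]=1 write a[1]=2 → slow++,fast++
(s=1,f=3) a[fast]=2=a[slow] dup → fast++
(s=1,f=4) a[fast]=2=a[slow] dup → fast++
(s=1,f=5) a[fast]=3≠a[slow]=2 write a[2]=3 → slow++,fast++
(s=2,f=6) a[fast]=3=a[slow] dup → fast++
(s=2,f=7) a[fast]=4≠a[slow]=3 write a[3]=4 → slow++,fast++
(s=3,f=8) a[fast]=5≠a[slow]=4 write a[4]=5 → slow++,fast++
(s=4,f=9) a[fast]=8≠a[slow]=5 write a[5]=8 → slow++,fast++
(s=5,f=10) a[fast]=10≠a[slow]=8 write a[6]=10 → slow++,fast++
(s=6,f=11) a[fast]=12≠a[slow]=10 write a[7]=12 → slow++,fast++
(s=7,f=12) a[fast]=14≠a[slow]=12 write a[8]=14 → slow++,fast++

slow=8, fast=13, prefix=[1, 2, 3, 4, 5, 8, 10, 12, 14]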